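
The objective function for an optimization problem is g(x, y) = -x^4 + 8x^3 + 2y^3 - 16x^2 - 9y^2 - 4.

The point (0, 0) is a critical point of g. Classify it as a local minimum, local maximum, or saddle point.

The mixed partial ∂²g/∂x∂y is 0, so the Hessian at any point is diag(g_xx, g_yy) = diag(4(-3x^2 + 12x - 8), 6(2y - 3)).
At (0, 0): H = diag(-32, -18).
Both eigenvalues are negative, so H is negative definite: a local maximum.

local maximum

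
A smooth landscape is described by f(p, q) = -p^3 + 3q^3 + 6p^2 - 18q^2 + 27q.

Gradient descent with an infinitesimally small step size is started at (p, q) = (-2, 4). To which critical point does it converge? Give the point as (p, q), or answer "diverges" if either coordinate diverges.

(0, 3)

f is separable, so gradient descent decouples: p follows -∂f/∂p, q follows -∂f/∂q.
∂f/∂p = -3p(p - 4); at p=-2 this is -36, so p increases.
∂f/∂q = 9(q - 3)(q - 1); at q=4 this is 27, so q decreases.
p converges to its nearest critical value 0 (a local min of the p-part); q converges to 3. The iterate converges to (0, 3).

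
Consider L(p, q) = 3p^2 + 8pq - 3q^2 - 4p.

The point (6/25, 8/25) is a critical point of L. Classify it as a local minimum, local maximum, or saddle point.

saddle point

The Hessian of L is constant: H = [[6, 8], [8, -6]].
det(H) = 6·(-6) − 8² = -100.
Since det(H) < 0, H is indefinite and the critical point is a saddle point.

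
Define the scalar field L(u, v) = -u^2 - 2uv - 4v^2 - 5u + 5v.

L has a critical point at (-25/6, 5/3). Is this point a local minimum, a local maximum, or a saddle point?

local maximum

The Hessian of L is constant: H = [[-2, -2], [-2, -8]].
det(H) = (-2)·(-8) − (-2)² = 12.
det(H) > 0 and tr(H) = -10 < 0, so H is negative definite and the point is a local maximum.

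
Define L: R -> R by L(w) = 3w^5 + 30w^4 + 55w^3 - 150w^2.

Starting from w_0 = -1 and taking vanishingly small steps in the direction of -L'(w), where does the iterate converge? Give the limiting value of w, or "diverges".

-4

L'(w) = 15w(w - 1)(w + 4)(w + 5), so L'(-1) = 360.
Gradient descent moves in the -L' direction, i.e. w is decreasing.
The nearest critical point in that direction is w = -4, where L'' = 300 > 0 (a local minimum). The iterate converges there.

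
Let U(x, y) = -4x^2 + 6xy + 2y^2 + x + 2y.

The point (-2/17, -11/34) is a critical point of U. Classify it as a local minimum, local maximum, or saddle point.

saddle point

The Hessian of U is constant: H = [[-8, 6], [6, 4]].
det(H) = (-8)·4 − 6² = -68.
Since det(H) < 0, H is indefinite and the critical point is a saddle point.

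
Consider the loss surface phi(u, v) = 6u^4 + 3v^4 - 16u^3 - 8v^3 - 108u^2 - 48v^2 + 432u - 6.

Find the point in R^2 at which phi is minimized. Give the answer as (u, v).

phi(u,v) separates as P(u) + Q(v) − 6, so its minimum is min P + min Q − 6.
P'(u) = 24(u - 3)(u - 2)(u + 3) vanishes at u ∈ {-3, 2, 3}; Q'(v) = 12v(v - 4)(v + 2) vanishes at v ∈ {-2, 0, 4}.
Local minima of P (where P''>0): P(-3)=-1350, P(3)=378. Local minima of Q: Q(-2)=-80, Q(4)=-512.
So the global minimum of phi is P(-3) + Q(4) − 6 = -1350 − 512 − 6 = -1868, attained at (-3, 4).

(-3, 4)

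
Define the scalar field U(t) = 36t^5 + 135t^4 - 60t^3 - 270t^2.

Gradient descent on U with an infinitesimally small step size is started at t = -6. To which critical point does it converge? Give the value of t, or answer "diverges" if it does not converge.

diverges

U'(t) = 180t(t - 1)(t + 1)(t + 3), so U'(-6) = 113400.
Gradient descent moves in the -U' direction, i.e. t is decreasing.
There is no critical point below t=-6, and U' keeps the same sign, so the iterate runs off to −∞.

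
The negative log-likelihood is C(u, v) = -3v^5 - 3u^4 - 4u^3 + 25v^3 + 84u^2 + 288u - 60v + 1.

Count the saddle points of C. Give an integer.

C separates as a function of u plus a function of v, so ∇C=0 decouples.
∂C/∂u = -12(u - 4)(u + 2)(u + 3) = 0 at u ∈ {-3, -2, 4}; ∂C/∂v = -15(v - 2)(v - 1)(v + 1)(v + 2) = 0 at v ∈ {-2, -1, 1, 2}.
The Hessian is diagonal: diag(C_uu, C_vv). Second derivatives: C_uu(-3)=-84, C_uu(-2)=72, C_uu(4)=-504; C_vv(-2)=180, C_vv(-1)=-90, C_vv(1)=90, C_vv(2)=-180.
Saddle points occur where the two diagonal entries have opposite signs: (-3, -2), (-3, 1), (-2, -1), (-2, 2), (4, -2), (4, 1). Count: 6.

6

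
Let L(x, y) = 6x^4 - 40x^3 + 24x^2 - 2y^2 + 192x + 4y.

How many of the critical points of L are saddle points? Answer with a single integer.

2

L separates as a function of x plus a function of y, so ∇L=0 decouples.
∂L/∂x = 24(x - 4)(x - 2)(x + 1) = 0 at x ∈ {-1, 2, 4}; ∂L/∂y = -4(y - 1) = 0 at y ∈ {1}.
The Hessian is diagonal: diag(L_xx, L_yy). Second derivatives: L_xx(-1)=360, L_xx(2)=-144, L_xx(4)=240; L_yy(1)=-4.
Saddle points occur where the two diagonal entries have opposite signs: (-1, 1), (4, 1). Count: 2.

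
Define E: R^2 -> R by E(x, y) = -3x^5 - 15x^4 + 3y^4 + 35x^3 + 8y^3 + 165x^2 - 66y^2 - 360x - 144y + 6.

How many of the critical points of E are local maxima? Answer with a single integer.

E separates as a function of x plus a function of y, so ∇E=0 decouples.
∂E/∂x = -15(x - 2)(x - 1)(x + 3)(x + 4) = 0 at x ∈ {-4, -3, 1, 2}; ∂E/∂y = 12(y - 3)(y + 1)(y + 4) = 0 at y ∈ {-4, -1, 3}.
The Hessian is diagonal: diag(E_xx, E_yy). Second derivatives: E_xx(-4)=450, E_xx(-3)=-300, E_xx(1)=300, E_xx(2)=-450; E_yy(-4)=252, E_yy(-1)=-144, E_yy(3)=336.
Local maxima occur where both diagonal entries negative: (-3, -1), (2, -1). Count: 2.

2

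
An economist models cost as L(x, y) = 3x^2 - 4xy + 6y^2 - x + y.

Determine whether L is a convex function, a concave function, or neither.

L is quadratic, so its Hessian is the constant matrix H = [[6, -4], [-4, 12]].
det(H) = 56, tr(H) = 18.
det(H) > 0 and tr(H) > 0, so H is positive definite everywhere: convex.

convex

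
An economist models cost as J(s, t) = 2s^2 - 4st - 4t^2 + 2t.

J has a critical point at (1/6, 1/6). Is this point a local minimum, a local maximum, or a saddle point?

saddle point

The Hessian of J is constant: H = [[4, -4], [-4, -8]].
det(H) = 4·(-8) − (-4)² = -48.
Since det(H) < 0, H is indefinite and the critical point is a saddle point.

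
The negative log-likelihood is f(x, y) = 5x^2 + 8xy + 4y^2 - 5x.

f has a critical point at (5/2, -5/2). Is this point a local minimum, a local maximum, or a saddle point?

local minimum

The Hessian of f is constant: H = [[10, 8], [8, 8]].
det(H) = 10·8 − 8² = 16.
det(H) > 0 and tr(H) = 18 > 0, so H is positive definite and the point is a local minimum.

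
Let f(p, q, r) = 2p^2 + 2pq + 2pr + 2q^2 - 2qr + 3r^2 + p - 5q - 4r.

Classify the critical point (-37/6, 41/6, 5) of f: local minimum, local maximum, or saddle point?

The Hessian is constant: H = [[4, 2, 2], [2, 4, -2], [2, -2, 6]].
Leading principal minors: Δ₁ = 4, Δ₂ = 12, Δ₃ = 24.
All leading minors are positive, so H is positive definite: a local minimum.

local minimum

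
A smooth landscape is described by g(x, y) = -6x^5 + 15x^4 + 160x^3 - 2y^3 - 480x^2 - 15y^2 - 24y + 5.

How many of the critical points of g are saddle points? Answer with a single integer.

g separates as a function of x plus a function of y, so ∇g=0 decouples.
∂g/∂x = -30x(x - 4)(x - 2)(x + 4) = 0 at x ∈ {-4, 0, 2, 4}; ∂g/∂y = -6(y + 1)(y + 4) = 0 at y ∈ {-4, -1}.
The Hessian is diagonal: diag(g_xx, g_yy). Second derivatives: g_xx(-4)=5760, g_xx(0)=-960, g_xx(2)=720, g_xx(4)=-1920; g_yy(-4)=18, g_yy(-1)=-18.
Saddle points occur where the two diagonal entries have opposite signs: (-4, -1), (0, -4), (2, -1), (4, -4). Count: 4.

4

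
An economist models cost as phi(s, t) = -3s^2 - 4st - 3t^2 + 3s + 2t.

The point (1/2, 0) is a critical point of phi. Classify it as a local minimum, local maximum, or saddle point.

local maximum

The Hessian of phi is constant: H = [[-6, -4], [-4, -6]].
det(H) = (-6)·(-6) − (-4)² = 20.
det(H) > 0 and tr(H) = -12 < 0, so H is negative definite and the point is a local maximum.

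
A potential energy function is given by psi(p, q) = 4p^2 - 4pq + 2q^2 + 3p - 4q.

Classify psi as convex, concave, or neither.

convex

psi is quadratic, so its Hessian is the constant matrix H = [[8, -4], [-4, 4]].
det(H) = 16, tr(H) = 12.
det(H) > 0 and tr(H) > 0, so H is positive definite everywhere: convex.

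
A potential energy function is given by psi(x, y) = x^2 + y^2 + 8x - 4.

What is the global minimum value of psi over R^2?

-20

psi(x,y) separates as P(x) + Q(y) − 4, so its minimum is min P + min Q − 4.
P'(x) = 2x + 8 vanishes at x ∈ {-4}; Q'(y) = 2y vanishes at y ∈ {0}.
Local minima of P (where P''>0): P(-4)=-16. Local minima of Q: Q(0)=0.
So the global minimum of psi is P(-4) + Q(0) − 4 = -16 + 0 − 4 = -20, attained at (-4, 0).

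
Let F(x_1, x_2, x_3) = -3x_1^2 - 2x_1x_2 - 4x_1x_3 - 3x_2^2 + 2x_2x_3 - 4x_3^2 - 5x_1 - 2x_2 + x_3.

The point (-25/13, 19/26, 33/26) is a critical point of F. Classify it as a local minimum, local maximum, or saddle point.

The Hessian is constant: H = [[-6, -2, -4], [-2, -6, 2], [-4, 2, -8]].
Leading principal minors: Δ₁ = -6, Δ₂ = 32, Δ₃ = -104.
The minors alternate sign starting negative (−, +, −), so H is negative definite: a local maximum.

local maximum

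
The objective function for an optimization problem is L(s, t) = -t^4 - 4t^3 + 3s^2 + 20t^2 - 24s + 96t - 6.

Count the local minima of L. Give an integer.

1

L separates as a function of s plus a function of t, so ∇L=0 decouples.
∂L/∂s = 6(s - 4) = 0 at s ∈ {4}; ∂L/∂t = -4(t - 3)(t + 2)(t + 4) = 0 at t ∈ {-4, -2, 3}.
The Hessian is diagonal: diag(L_ss, L_tt). Second derivatives: L_ss(4)=6; L_tt(-4)=-56, L_tt(-2)=40, L_tt(3)=-140.
Local minima occur where both diagonal entries positive: (4, -2). Count: 1.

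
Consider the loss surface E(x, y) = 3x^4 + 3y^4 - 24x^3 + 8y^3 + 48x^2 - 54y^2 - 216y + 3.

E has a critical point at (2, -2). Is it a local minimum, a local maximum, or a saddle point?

The mixed partial ∂²E/∂x∂y is 0, so the Hessian at any point is diag(E_xx, E_yy) = diag(12(3x^2 - 12x + 8), 12(3y^2 + 4y - 9)).
At (2, -2): H = diag(-48, -60).
Both eigenvalues are negative, so H is negative definite: a local maximum.

local maximum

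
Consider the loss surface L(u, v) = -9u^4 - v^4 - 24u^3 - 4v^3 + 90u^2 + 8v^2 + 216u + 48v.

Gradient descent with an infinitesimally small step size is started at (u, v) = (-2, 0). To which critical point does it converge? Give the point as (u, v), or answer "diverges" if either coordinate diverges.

L is separable, so gradient descent decouples: u follows -∂L/∂u, v follows -∂L/∂v.
∂L/∂u = -36(u - 2)(u + 1)(u + 3); at u=-2 this is -144, so u increases.
∂L/∂v = -4(v - 2)(v + 2)(v + 3); at v=0 this is 48, so v decreases.
u converges to its nearest critical value -1 (a local min of the u-part); v converges to -2. The iterate converges to (-1, -2).

(-1, -2)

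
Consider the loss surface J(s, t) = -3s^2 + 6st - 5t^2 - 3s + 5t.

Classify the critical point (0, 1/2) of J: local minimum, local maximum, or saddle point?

The Hessian of J is constant: H = [[-6, 6], [6, -10]].
det(H) = (-6)·(-10) − 6² = 24.
det(H) > 0 and tr(H) = -16 < 0, so H is negative definite and the point is a local maximum.

local maximum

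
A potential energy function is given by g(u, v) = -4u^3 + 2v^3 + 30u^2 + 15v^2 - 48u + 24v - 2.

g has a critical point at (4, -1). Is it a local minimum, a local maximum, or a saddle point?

The mixed partial ∂²g/∂u∂v is 0, so the Hessian at any point is diag(g_uu, g_vv) = diag(12(-2u + 5), 6(2v + 5)).
At (4, -1): H = diag(-36, 18).
The eigenvalues have opposite signs, so H is indefinite: a saddle point.

saddle point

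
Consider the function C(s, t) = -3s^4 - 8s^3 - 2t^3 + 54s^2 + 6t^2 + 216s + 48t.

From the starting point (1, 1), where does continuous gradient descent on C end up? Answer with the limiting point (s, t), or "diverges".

(-2, -2)

C is separable, so gradient descent decouples: s follows -∂C/∂s, t follows -∂C/∂t.
∂C/∂s = -12(s - 3)(s + 2)(s + 3); at s=1 this is 288, so s decreases.
∂C/∂t = -6(t - 4)(t + 2); at t=1 this is 54, so t decreases.
s converges to its nearest critical value -2 (a local min of the s-part); t converges to -2. The iterate converges to (-2, -2).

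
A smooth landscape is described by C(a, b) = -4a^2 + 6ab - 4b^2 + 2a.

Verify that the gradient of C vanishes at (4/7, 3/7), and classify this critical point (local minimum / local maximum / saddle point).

local maximum

∇C = (-8a + 6b + 2, 6a - 8b); substituting (4/7, 3/7) gives ∇C = (0, 0), so (4/7, 3/7) is indeed a critical point.
The Hessian of C is constant: H = [[-8, 6], [6, -8]].
det(H) = (-8)·(-8) − 6² = 28.
det(H) > 0 and tr(H) = -16 < 0, so H is negative definite and the point is a local maximum.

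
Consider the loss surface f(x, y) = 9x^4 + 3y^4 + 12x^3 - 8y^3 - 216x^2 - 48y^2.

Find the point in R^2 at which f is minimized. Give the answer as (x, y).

(-4, 4)

f(x,y) separates as P(x) + Q(y), so its minimum is min P + min Q.
P'(x) = 36x(x - 3)(x + 4) vanishes at x ∈ {-4, 0, 3}; Q'(y) = 12y(y - 4)(y + 2) vanishes at y ∈ {-2, 0, 4}.
Local minima of P (where P''>0): P(-4)=-1920, P(3)=-891. Local minima of Q: Q(-2)=-80, Q(4)=-512.
So the global minimum of f is P(-4) + Q(4) = -1920 − 512 = -2432, attained at (-4, 4).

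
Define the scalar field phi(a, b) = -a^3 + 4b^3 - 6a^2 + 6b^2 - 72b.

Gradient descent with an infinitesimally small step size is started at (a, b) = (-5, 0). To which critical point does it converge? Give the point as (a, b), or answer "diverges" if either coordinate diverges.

phi is separable, so gradient descent decouples: a follows -∂phi/∂a, b follows -∂phi/∂b.
∂phi/∂a = -3a(a + 4); at a=-5 this is -15, so a increases.
∂phi/∂b = 12(b - 2)(b + 3); at b=0 this is -72, so b increases.
a converges to its nearest critical value -4 (a local min of the a-part); b converges to 2. The iterate converges to (-4, 2).

(-4, 2)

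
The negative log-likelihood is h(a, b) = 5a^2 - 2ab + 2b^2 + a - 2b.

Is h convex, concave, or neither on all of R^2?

convex

h is quadratic, so its Hessian is the constant matrix H = [[10, -2], [-2, 4]].
det(H) = 36, tr(H) = 14.
det(H) > 0 and tr(H) > 0, so H is positive definite everywhere: convex.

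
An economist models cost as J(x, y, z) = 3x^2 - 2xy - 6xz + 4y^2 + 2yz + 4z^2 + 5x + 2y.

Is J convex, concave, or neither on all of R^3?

J is quadratic, so its Hessian is the constant matrix H = [[6, -2, -6], [-2, 8, 2], [-6, 2, 8]].
Leading principal minors: 6, 44, 88.
All positive ⇒ H ≻ 0 ⇒ convex.

convex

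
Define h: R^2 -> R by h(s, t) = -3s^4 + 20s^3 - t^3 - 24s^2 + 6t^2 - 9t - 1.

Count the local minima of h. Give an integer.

1

h separates as a function of s plus a function of t, so ∇h=0 decouples.
∂h/∂s = -12s(s - 4)(s - 1) = 0 at s ∈ {0, 1, 4}; ∂h/∂t = -3(t - 3)(t - 1) = 0 at t ∈ {1, 3}.
The Hessian is diagonal: diag(h_ss, h_tt). Second derivatives: h_ss(0)=-48, h_ss(1)=36, h_ss(4)=-144; h_tt(1)=6, h_tt(3)=-6.
Local minima occur where both diagonal entries positive: (1, 1). Count: 1.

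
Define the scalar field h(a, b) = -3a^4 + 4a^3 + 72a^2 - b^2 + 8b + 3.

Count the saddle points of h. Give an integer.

h separates as a function of a plus a function of b, so ∇h=0 decouples.
∂h/∂a = -12a(a - 4)(a + 3) = 0 at a ∈ {-3, 0, 4}; ∂h/∂b = -2(b - 4) = 0 at b ∈ {4}.
The Hessian is diagonal: diag(h_aa, h_bb). Second derivatives: h_aa(-3)=-252, h_aa(0)=144, h_aa(4)=-336; h_bb(4)=-2.
Saddle points occur where the two diagonal entries have opposite signs: (0, 4). Count: 1.

1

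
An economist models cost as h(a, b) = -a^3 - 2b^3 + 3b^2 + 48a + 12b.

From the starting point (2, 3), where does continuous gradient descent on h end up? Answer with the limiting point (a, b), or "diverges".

diverges

h is separable, so gradient descent decouples: a follows -∂h/∂a, b follows -∂h/∂b.
∂h/∂a = -3(a - 4)(a + 4); at a=2 this is 36, so a decreases.
∂h/∂b = -6(b - 2)(b + 1); at b=3 this is -24, so b increases.
The b-coordinate has no critical point in that direction and runs off to infinity.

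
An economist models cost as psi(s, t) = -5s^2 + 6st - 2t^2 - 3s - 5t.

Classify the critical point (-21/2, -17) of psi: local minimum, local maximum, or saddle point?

The Hessian of psi is constant: H = [[-10, 6], [6, -4]].
det(H) = (-10)·(-4) − 6² = 4.
det(H) > 0 and tr(H) = -14 < 0, so H is negative definite and the point is a local maximum.

local maximum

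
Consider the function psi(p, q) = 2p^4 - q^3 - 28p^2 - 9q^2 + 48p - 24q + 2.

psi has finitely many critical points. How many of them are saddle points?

psi separates as a function of p plus a function of q, so ∇psi=0 decouples.
∂psi/∂p = 8(p - 2)(p - 1)(p + 3) = 0 at p ∈ {-3, 1, 2}; ∂psi/∂q = -3(q + 2)(q + 4) = 0 at q ∈ {-4, -2}.
The Hessian is diagonal: diag(psi_pp, psi_qq). Second derivatives: psi_pp(-3)=160, psi_pp(1)=-32, psi_pp(2)=40; psi_qq(-4)=6, psi_qq(-2)=-6.
Saddle points occur where the two diagonal entries have opposite signs: (-3, -2), (1, -4), (2, -2). Count: 3.

3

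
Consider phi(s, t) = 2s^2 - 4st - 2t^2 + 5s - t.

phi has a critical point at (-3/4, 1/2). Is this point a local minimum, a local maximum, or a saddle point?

The Hessian of phi is constant: H = [[4, -4], [-4, -4]].
det(H) = 4·(-4) − (-4)² = -32.
Since det(H) < 0, H is indefinite and the critical point is a saddle point.

saddle point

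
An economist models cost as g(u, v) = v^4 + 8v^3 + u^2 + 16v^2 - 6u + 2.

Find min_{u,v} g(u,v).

-7

g(u,v) separates as P(u) + Q(v) + 2, so its minimum is min P + min Q + 2.
P'(u) = 2u - 6 vanishes at u ∈ {3}; Q'(v) = 4v(v + 2)(v + 4) vanishes at v ∈ {-4, -2, 0}.
Local minima of P (where P''>0): P(3)=-9. Local minima of Q: Q(-4)=0, Q(0)=0.
So the global minimum of g is P(3) + Q(-4) + 2 = -9 + 0 + 2 = -7, attained at (3, -4).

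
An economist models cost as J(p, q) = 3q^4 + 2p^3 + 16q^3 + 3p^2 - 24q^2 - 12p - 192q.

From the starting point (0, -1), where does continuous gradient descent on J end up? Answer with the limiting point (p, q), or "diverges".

J is separable, so gradient descent decouples: p follows -∂J/∂p, q follows -∂J/∂q.
∂J/∂p = 6(p - 1)(p + 2); at p=0 this is -12, so p increases.
∂J/∂q = 12(q - 2)(q + 2)(q + 4); at q=-1 this is -108, so q increases.
p converges to its nearest critical value 1 (a local min of the p-part); q converges to 2. The iterate converges to (1, 2).

(1, 2)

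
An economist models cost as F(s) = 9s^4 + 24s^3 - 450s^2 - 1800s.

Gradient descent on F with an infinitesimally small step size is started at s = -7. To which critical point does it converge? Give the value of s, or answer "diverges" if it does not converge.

-5

F'(s) = 36(s - 5)(s + 2)(s + 5), so F'(-7) = -4320.
Gradient descent moves in the -F' direction, i.e. s is increasing.
The nearest critical point in that direction is s = -5, where F'' = 1080 > 0 (a local minimum). The iterate converges there.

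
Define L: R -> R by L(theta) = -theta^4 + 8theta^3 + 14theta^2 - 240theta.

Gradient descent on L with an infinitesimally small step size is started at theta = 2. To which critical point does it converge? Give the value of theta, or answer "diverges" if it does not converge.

L'(theta) = -4(theta - 5)(theta - 4)(theta + 3), so L'(2) = -120.
Gradient descent moves in the -L' direction, i.e. theta is increasing.
The nearest critical point in that direction is theta = 4, where L'' = 28 > 0 (a local minimum). The iterate converges there.

4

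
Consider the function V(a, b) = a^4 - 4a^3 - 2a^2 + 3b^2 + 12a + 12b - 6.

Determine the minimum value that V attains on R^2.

-27

V(a,b) separates as P(a) + Q(b) − 6, so its minimum is min P + min Q − 6.
P'(a) = 4(a - 3)(a - 1)(a + 1) vanishes at a ∈ {-1, 1, 3}; Q'(b) = 6b + 12 vanishes at b ∈ {-2}.
Local minima of P (where P''>0): P(-1)=-9, P(3)=-9. Local minima of Q: Q(-2)=-12.
So the global minimum of V is P(-1) + Q(-2) − 6 = -9 − 12 − 6 = -27, attained at (-1, -2).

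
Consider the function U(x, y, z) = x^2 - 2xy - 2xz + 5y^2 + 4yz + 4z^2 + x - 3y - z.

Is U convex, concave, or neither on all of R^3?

convex

U is quadratic, so its Hessian is the constant matrix H = [[2, -2, -2], [-2, 10, 4], [-2, 4, 8]].
Leading principal minors: 2, 16, 88.
All positive ⇒ H ≻ 0 ⇒ convex.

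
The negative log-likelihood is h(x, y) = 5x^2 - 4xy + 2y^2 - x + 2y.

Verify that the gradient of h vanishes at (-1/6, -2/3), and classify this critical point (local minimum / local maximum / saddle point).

local minimum

∇h = (10x - 4y - 1, -4x + 4y + 2); substituting (-1/6, -2/3) gives ∇h = (0, 0), so (-1/6, -2/3) is indeed a critical point.
The Hessian of h is constant: H = [[10, -4], [-4, 4]].
det(H) = 10·4 − (-4)² = 24.
det(H) > 0 and tr(H) = 14 > 0, so H is positive definite and the point is a local minimum.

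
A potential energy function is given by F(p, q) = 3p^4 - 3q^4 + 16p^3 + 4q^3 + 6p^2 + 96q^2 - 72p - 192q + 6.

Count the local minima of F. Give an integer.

F separates as a function of p plus a function of q, so ∇F=0 decouples.
∂F/∂p = 12(p - 1)(p + 2)(p + 3) = 0 at p ∈ {-3, -2, 1}; ∂F/∂q = -12(q - 4)(q - 1)(q + 4) = 0 at q ∈ {-4, 1, 4}.
The Hessian is diagonal: diag(F_pp, F_qq). Second derivatives: F_pp(-3)=48, F_pp(-2)=-36, F_pp(1)=144; F_qq(-4)=-480, F_qq(1)=180, F_qq(4)=-288.
Local minima occur where both diagonal entries positive: (-3, 1), (1, 1). Count: 2.

2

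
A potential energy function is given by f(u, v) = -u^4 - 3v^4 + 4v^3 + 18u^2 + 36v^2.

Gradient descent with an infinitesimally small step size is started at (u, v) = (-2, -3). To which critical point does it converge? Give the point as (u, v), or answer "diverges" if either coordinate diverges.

diverges

f is separable, so gradient descent decouples: u follows -∂f/∂u, v follows -∂f/∂v.
∂f/∂u = -4u(u - 3)(u + 3); at u=-2 this is -40, so u increases.
∂f/∂v = -12v(v - 3)(v + 2); at v=-3 this is 216, so v decreases.
The v-coordinate has no critical point in that direction and runs off to infinity.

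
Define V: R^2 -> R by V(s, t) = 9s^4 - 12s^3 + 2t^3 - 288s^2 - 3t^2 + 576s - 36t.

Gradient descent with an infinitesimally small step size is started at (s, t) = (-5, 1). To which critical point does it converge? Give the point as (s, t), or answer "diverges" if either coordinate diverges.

(-4, 3)

V is separable, so gradient descent decouples: s follows -∂V/∂s, t follows -∂V/∂t.
∂V/∂s = 36(s - 4)(s - 1)(s + 4); at s=-5 this is -1944, so s increases.
∂V/∂t = 6(t - 3)(t + 2); at t=1 this is -36, so t increases.
s converges to its nearest critical value -4 (a local min of the s-part); t converges to 3. The iterate converges to (-4, 3).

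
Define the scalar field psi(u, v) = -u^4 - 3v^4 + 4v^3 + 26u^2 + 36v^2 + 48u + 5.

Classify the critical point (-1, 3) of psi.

The mixed partial ∂²psi/∂u∂v is 0, so the Hessian at any point is diag(psi_uu, psi_vv) = diag(4(-3u^2 + 13), 12(-3v^2 + 2v + 6)).
At (-1, 3): H = diag(40, -180).
The eigenvalues have opposite signs, so H is indefinite: a saddle point.

saddle point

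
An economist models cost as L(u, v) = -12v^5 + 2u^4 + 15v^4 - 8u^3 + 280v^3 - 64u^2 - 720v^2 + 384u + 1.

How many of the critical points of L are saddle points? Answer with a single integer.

6

L separates as a function of u plus a function of v, so ∇L=0 decouples.
∂L/∂u = 8(u - 4)(u - 3)(u + 4) = 0 at u ∈ {-4, 3, 4}; ∂L/∂v = -60v(v - 3)(v - 2)(v + 4) = 0 at v ∈ {-4, 0, 2, 3}.
The Hessian is diagonal: diag(L_uu, L_vv). Second derivatives: L_uu(-4)=448, L_uu(3)=-56, L_uu(4)=64; L_vv(-4)=10080, L_vv(0)=-1440, L_vv(2)=720, L_vv(3)=-1260.
Saddle points occur where the two diagonal entries have opposite signs: (-4, 0), (-4, 3), (3, -4), (3, 2), (4, 0), (4, 3). Count: 6.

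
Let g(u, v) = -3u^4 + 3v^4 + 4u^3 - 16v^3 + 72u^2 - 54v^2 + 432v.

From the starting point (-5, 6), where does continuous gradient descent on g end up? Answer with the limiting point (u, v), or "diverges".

g is separable, so gradient descent decouples: u follows -∂g/∂u, v follows -∂g/∂v.
∂g/∂u = -12u(u - 4)(u + 3); at u=-5 this is 1080, so u decreases.
∂g/∂v = 12(v - 4)(v - 3)(v + 3); at v=6 this is 648, so v decreases.
The u-coordinate has no critical point in that direction and runs off to infinity.

diverges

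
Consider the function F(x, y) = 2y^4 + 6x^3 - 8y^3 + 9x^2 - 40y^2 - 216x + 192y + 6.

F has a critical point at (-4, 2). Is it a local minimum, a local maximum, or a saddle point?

local maximum

The mixed partial ∂²F/∂x∂y is 0, so the Hessian at any point is diag(F_xx, F_yy) = diag(18(2x + 1), 8(3y^2 - 6y - 10)).
At (-4, 2): H = diag(-126, -80).
Both eigenvalues are negative, so H is negative definite: a local maximum.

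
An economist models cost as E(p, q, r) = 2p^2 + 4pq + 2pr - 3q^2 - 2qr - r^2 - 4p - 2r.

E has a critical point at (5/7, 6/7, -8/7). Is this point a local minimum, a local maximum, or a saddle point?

The Hessian is constant: H = [[4, 4, 2], [4, -6, -2], [2, -2, -2]].
Leading principal minors: Δ₁ = 4, Δ₂ = -40, Δ₃ = 56.
The minors fit neither the all-positive nor the alternating-sign pattern, so H is indefinite: a saddle point.

saddle point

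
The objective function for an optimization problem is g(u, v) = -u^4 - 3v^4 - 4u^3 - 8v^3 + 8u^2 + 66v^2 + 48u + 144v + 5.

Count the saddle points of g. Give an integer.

g separates as a function of u plus a function of v, so ∇g=0 decouples.
∂g/∂u = -4(u - 2)(u + 2)(u + 3) = 0 at u ∈ {-3, -2, 2}; ∂g/∂v = -12(v - 3)(v + 1)(v + 4) = 0 at v ∈ {-4, -1, 3}.
The Hessian is diagonal: diag(g_uu, g_vv). Second derivatives: g_uu(-3)=-20, g_uu(-2)=16, g_uu(2)=-80; g_vv(-4)=-252, g_vv(-1)=144, g_vv(3)=-336.
Saddle points occur where the two diagonal entries have opposite signs: (-3, -1), (-2, -4), (-2, 3), (2, -1). Count: 4.

4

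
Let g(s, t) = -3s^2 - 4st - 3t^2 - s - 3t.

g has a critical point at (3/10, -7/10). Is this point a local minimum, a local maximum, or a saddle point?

The Hessian of g is constant: H = [[-6, -4], [-4, -6]].
det(H) = (-6)·(-6) − (-4)² = 20.
det(H) > 0 and tr(H) = -12 < 0, so H is negative definite and the point is a local maximum.

local maximum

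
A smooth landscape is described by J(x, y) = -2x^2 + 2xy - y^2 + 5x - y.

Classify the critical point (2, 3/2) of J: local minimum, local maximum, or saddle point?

local maximum

The Hessian of J is constant: H = [[-4, 2], [2, -2]].
det(H) = (-4)·(-2) − 2² = 4.
det(H) > 0 and tr(H) = -6 < 0, so H is negative definite and the point is a local maximum.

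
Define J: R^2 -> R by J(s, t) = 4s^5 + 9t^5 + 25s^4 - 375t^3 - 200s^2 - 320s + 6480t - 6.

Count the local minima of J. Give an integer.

4

J separates as a function of s plus a function of t, so ∇J=0 decouples.
∂J/∂s = 20(s - 2)(s + 1)(s + 2)(s + 4) = 0 at s ∈ {-4, -2, -1, 2}; ∂J/∂t = 45(t - 4)(t - 3)(t + 3)(t + 4) = 0 at t ∈ {-4, -3, 3, 4}.
The Hessian is diagonal: diag(J_ss, J_tt). Second derivatives: J_ss(-4)=-720, J_ss(-2)=160, J_ss(-1)=-180, J_ss(2)=1440; J_tt(-4)=-2520, J_tt(-3)=1890, J_tt(3)=-1890, J_tt(4)=2520.
Local minima occur where both diagonal entries positive: (-2, -3), (-2, 4), (2, -3), (2, 4). Count: 4.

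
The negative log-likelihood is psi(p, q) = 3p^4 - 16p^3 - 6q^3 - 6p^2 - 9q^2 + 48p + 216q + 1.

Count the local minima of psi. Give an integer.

2

psi separates as a function of p plus a function of q, so ∇psi=0 decouples.
∂psi/∂p = 12(p - 4)(p - 1)(p + 1) = 0 at p ∈ {-1, 1, 4}; ∂psi/∂q = -18(q - 3)(q + 4) = 0 at q ∈ {-4, 3}.
The Hessian is diagonal: diag(psi_pp, psi_qq). Second derivatives: psi_pp(-1)=120, psi_pp(1)=-72, psi_pp(4)=180; psi_qq(-4)=126, psi_qq(3)=-126.
Local minima occur where both diagonal entries positive: (-1, -4), (4, -4). Count: 2.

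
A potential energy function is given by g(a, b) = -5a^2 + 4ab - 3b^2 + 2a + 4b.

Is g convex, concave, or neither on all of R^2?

concave

g is quadratic, so its Hessian is the constant matrix H = [[-10, 4], [4, -6]].
det(H) = 44, tr(H) = -16.
det(H) > 0 and tr(H) < 0, so H is negative definite everywhere: concave.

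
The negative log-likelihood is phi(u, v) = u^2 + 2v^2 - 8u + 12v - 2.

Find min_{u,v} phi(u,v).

-36

phi(u,v) separates as P(u) + Q(v) − 2, so its minimum is min P + min Q − 2.
P'(u) = 2u - 8 vanishes at u ∈ {4}; Q'(v) = 4v + 12 vanishes at v ∈ {-3}.
Local minima of P (where P''>0): P(4)=-16. Local minima of Q: Q(-3)=-18.
So the global minimum of phi is P(4) + Q(-3) − 2 = -16 − 18 − 2 = -36, attained at (4, -3).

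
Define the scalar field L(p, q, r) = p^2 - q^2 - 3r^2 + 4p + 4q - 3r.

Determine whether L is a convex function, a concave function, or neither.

neither

L is quadratic, so its Hessian is the constant matrix H = [[2, 0, 0], [0, -2, 0], [0, 0, -6]].
Leading principal minors: 2, -4, 24.
Neither pattern holds ⇒ H is indefinite ⇒ neither convex nor concave.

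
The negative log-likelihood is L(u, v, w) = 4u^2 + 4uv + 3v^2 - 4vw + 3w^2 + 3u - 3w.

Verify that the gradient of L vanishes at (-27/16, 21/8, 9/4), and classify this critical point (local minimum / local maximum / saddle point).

∇L = (8u + 4v + 3, 4u + 6v - 4w, -4v + 6w - 3); substituting (-27/16, 21/8, 9/4) gives ∇L = (0, 0, 0), so (-27/16, 21/8, 9/4) is indeed a critical point.
The Hessian is constant: H = [[8, 4, 0], [4, 6, -4], [0, -4, 6]].
Leading principal minors: Δ₁ = 8, Δ₂ = 32, Δ₃ = 64.
All leading minors are positive, so H is positive definite: a local minimum.

local minimum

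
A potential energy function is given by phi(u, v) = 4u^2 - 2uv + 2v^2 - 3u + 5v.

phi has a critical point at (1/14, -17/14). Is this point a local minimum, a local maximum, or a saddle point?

The Hessian of phi is constant: H = [[8, -2], [-2, 4]].
det(H) = 8·4 − (-2)² = 28.
det(H) > 0 and tr(H) = 12 > 0, so H is positive definite and the point is a local minimum.

local minimum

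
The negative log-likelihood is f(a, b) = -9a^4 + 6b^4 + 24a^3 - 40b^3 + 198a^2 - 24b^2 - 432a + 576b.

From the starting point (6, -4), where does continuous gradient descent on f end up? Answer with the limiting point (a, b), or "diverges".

diverges

f is separable, so gradient descent decouples: a follows -∂f/∂a, b follows -∂f/∂b.
∂f/∂a = -36(a - 4)(a - 1)(a + 3); at a=6 this is -3240, so a increases.
∂f/∂b = 24(b - 4)(b - 3)(b + 2); at b=-4 this is -2688, so b increases.
The a-coordinate has no critical point in that direction and runs off to infinity.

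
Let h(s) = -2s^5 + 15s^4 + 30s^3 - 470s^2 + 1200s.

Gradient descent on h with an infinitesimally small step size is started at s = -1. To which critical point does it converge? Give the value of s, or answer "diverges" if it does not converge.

h'(s) = -10(s - 5)(s - 3)(s - 2)(s + 4), so h'(-1) = 2160.
Gradient descent moves in the -h' direction, i.e. s is decreasing.
The nearest critical point in that direction is s = -4, where h'' = 3780 > 0 (a local minimum). The iterate converges there.

-4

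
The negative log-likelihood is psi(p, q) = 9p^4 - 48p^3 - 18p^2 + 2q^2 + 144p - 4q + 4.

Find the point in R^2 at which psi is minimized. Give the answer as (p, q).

(4, 1)

psi(p,q) separates as A(p) + B(q) + 4, so its minimum is min A + min B + 4.
A'(p) = 36(p - 4)(p - 1)(p + 1) vanishes at p ∈ {-1, 1, 4}; B'(q) = 4q - 4 vanishes at q ∈ {1}.
Local minima of A (where A''>0): A(-1)=-105, A(4)=-480. Local minima of B: B(1)=-2.
So the global minimum of psi is A(4) + B(1) + 4 = -480 − 2 + 4 = -478, attained at (4, 1).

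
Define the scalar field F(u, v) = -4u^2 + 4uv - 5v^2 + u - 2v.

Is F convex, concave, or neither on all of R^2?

concave

F is quadratic, so its Hessian is the constant matrix H = [[-8, 4], [4, -10]].
det(H) = 64, tr(H) = -18.
det(H) > 0 and tr(H) < 0, so H is negative definite everywhere: concave.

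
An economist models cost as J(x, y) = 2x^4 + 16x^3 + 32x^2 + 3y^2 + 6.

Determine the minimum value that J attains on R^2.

J(x,y) separates as P(x) + Q(y) + 6, so its minimum is min P + min Q + 6.
P'(x) = 8x(x + 2)(x + 4) vanishes at x ∈ {-4, -2, 0}; Q'(y) = 6y vanishes at y ∈ {0}.
Local minima of P (where P''>0): P(-4)=0, P(0)=0. Local minima of Q: Q(0)=0.
So the global minimum of J is P(-4) + Q(0) + 6 = 0 + 0 + 6 = 6, attained at (-4, 0).

6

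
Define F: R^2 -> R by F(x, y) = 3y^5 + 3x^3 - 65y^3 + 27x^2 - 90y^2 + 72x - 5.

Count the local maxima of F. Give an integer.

2

F separates as a function of x plus a function of y, so ∇F=0 decouples.
∂F/∂x = 9(x + 2)(x + 4) = 0 at x ∈ {-4, -2}; ∂F/∂y = 15y(y - 4)(y + 1)(y + 3) = 0 at y ∈ {-3, -1, 0, 4}.
The Hessian is diagonal: diag(F_xx, F_yy). Second derivatives: F_xx(-4)=-18, F_xx(-2)=18; F_yy(-3)=-630, F_yy(-1)=150, F_yy(0)=-180, F_yy(4)=2100.
Local maxima occur where both diagonal entries negative: (-4, -3), (-4, 0). Count: 2.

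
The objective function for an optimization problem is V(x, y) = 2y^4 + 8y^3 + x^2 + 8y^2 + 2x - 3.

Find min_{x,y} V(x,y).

-4

V(x,y) separates as P(x) + Q(y) − 3, so its minimum is min P + min Q − 3.
P'(x) = 2x + 2 vanishes at x ∈ {-1}; Q'(y) = 8y(y + 1)(y + 2) vanishes at y ∈ {-2, -1, 0}.
Local minima of P (where P''>0): P(-1)=-1. Local minima of Q: Q(-2)=0, Q(0)=0.
So the global minimum of V is P(-1) + Q(-2) − 3 = -1 + 0 − 3 = -4, attained at (-1, -2).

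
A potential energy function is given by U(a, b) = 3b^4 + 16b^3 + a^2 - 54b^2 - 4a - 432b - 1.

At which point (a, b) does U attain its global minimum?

U(a,b) separates as P(a) + Q(b) − 1, so its minimum is min P + min Q − 1.
P'(a) = 2a - 4 vanishes at a ∈ {2}; Q'(b) = 12(b - 3)(b + 3)(b + 4) vanishes at b ∈ {-4, -3, 3}.
Local minima of P (where P''>0): P(2)=-4. Local minima of Q: Q(-4)=608, Q(3)=-1107.
So the global minimum of U is P(2) + Q(3) − 1 = -4 − 1107 − 1 = -1112, attained at (2, 3).

(2, 3)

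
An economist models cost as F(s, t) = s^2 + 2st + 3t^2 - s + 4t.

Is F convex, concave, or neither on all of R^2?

convex

F is quadratic, so its Hessian is the constant matrix H = [[2, 2], [2, 6]].
det(H) = 8, tr(H) = 8.
det(H) > 0 and tr(H) > 0, so H is positive definite everywhere: convex.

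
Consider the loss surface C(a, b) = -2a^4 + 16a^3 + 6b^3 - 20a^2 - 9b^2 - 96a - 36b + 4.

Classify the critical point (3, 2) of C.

The mixed partial ∂²C/∂a∂b is 0, so the Hessian at any point is diag(C_aa, C_bb) = diag(8(-3a^2 + 12a - 5), 18(2b - 1)).
At (3, 2): H = diag(32, 54).
Both eigenvalues are positive, so H is positive definite: a local minimum.

local minimum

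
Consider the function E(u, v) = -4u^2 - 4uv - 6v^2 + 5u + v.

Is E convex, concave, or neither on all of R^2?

concave

E is quadratic, so its Hessian is the constant matrix H = [[-8, -4], [-4, -12]].
det(H) = 80, tr(H) = -20.
det(H) > 0 and tr(H) < 0, so H is negative definite everywhere: concave.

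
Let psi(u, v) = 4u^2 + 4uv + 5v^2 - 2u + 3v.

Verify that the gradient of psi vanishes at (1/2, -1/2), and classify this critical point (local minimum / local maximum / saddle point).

local minimum

∇psi = (8u + 4v - 2, 4u + 10v + 3); substituting (1/2, -1/2) gives ∇psi = (0, 0), so (1/2, -1/2) is indeed a critical point.
The Hessian of psi is constant: H = [[8, 4], [4, 10]].
det(H) = 8·10 − 4² = 64.
det(H) > 0 and tr(H) = 18 > 0, so H is positive definite and the point is a local minimum.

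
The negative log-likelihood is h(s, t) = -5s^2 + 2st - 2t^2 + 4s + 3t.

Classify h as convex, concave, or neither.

concave

h is quadratic, so its Hessian is the constant matrix H = [[-10, 2], [2, -4]].
det(H) = 36, tr(H) = -14.
det(H) > 0 and tr(H) < 0, so H is negative definite everywhere: concave.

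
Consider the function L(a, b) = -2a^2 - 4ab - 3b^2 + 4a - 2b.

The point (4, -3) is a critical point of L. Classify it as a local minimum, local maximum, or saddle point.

The Hessian of L is constant: H = [[-4, -4], [-4, -6]].
det(H) = (-4)·(-6) − (-4)² = 8.
det(H) > 0 and tr(H) = -10 < 0, so H is negative definite and the point is a local maximum.

local maximum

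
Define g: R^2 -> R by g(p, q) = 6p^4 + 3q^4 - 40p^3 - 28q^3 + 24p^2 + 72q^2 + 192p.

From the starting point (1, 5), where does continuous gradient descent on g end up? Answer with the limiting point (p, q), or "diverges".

(-1, 4)

g is separable, so gradient descent decouples: p follows -∂g/∂p, q follows -∂g/∂q.
∂g/∂p = 24(p - 4)(p - 2)(p + 1); at p=1 this is 144, so p decreases.
∂g/∂q = 12q(q - 4)(q - 3); at q=5 this is 120, so q decreases.
p converges to its nearest critical value -1 (a local min of the p-part); q converges to 4. The iterate converges to (-1, 4).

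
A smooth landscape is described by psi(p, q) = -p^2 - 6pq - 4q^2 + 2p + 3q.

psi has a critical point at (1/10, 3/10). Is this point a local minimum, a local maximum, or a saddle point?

The Hessian of psi is constant: H = [[-2, -6], [-6, -8]].
det(H) = (-2)·(-8) − (-6)² = -20.
Since det(H) < 0, H is indefinite and the critical point is a saddle point.

saddle point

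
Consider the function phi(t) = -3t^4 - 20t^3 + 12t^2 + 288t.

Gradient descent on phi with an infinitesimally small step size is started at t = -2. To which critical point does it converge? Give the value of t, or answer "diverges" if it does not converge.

phi'(t) = -12(t - 2)(t + 3)(t + 4), so phi'(-2) = 96.
Gradient descent moves in the -phi' direction, i.e. t is decreasing.
The nearest critical point in that direction is t = -3, where phi'' = 60 > 0 (a local minimum). The iterate converges there.

-3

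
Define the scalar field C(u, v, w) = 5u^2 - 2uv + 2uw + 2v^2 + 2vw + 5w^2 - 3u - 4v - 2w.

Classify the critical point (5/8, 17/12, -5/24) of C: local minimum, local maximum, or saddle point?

The Hessian is constant: H = [[10, -2, 2], [-2, 4, 2], [2, 2, 10]].
Leading principal minors: Δ₁ = 10, Δ₂ = 36, Δ₃ = 288.
All leading minors are positive, so H is positive definite: a local minimum.

local minimum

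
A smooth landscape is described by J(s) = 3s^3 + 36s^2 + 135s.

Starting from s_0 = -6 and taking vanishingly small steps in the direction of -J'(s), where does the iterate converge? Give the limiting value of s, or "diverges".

diverges

J'(s) = 9(s + 3)(s + 5), so J'(-6) = 27.
Gradient descent moves in the -J' direction, i.e. s is decreasing.
There is no critical point below s=-6, and J' keeps the same sign, so the iterate runs off to −∞.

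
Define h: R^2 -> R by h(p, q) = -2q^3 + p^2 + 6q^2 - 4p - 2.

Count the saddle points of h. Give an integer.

h separates as a function of p plus a function of q, so ∇h=0 decouples.
∂h/∂p = 2(p - 2) = 0 at p ∈ {2}; ∂h/∂q = -6q(q - 2) = 0 at q ∈ {0, 2}.
The Hessian is diagonal: diag(h_pp, h_qq). Second derivatives: h_pp(2)=2; h_qq(0)=12, h_qq(2)=-12.
Saddle points occur where the two diagonal entries have opposite signs: (2, 2). Count: 1.

1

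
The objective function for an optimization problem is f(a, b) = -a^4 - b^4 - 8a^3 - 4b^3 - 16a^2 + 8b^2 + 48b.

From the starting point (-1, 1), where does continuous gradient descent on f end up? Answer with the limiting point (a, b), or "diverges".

f is separable, so gradient descent decouples: a follows -∂f/∂a, b follows -∂f/∂b.
∂f/∂a = -4a(a + 2)(a + 4); at a=-1 this is 12, so a decreases.
∂f/∂b = -4(b - 2)(b + 2)(b + 3); at b=1 this is 48, so b decreases.
a converges to its nearest critical value -2 (a local min of the a-part); b converges to -2. The iterate converges to (-2, -2).

(-2, -2)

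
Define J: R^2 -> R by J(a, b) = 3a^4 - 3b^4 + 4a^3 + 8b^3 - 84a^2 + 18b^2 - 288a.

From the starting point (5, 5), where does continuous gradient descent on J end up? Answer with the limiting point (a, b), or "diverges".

diverges

J is separable, so gradient descent decouples: a follows -∂J/∂a, b follows -∂J/∂b.
∂J/∂a = 12(a - 4)(a + 2)(a + 3); at a=5 this is 672, so a decreases.
∂J/∂b = -12b(b - 3)(b + 1); at b=5 this is -720, so b increases.
The b-coordinate has no critical point in that direction and runs off to infinity.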